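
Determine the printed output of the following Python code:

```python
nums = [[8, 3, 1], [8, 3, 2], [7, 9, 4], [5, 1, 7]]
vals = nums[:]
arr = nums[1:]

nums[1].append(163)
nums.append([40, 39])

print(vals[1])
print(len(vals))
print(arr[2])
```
[8, 3, 2, 163]
4
[5, 1, 7]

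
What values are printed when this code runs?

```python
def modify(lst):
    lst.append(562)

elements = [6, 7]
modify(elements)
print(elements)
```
[6, 7, 562]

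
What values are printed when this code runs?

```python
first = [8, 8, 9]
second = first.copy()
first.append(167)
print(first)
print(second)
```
[8, 8, 9, 167]
[8, 8, 9]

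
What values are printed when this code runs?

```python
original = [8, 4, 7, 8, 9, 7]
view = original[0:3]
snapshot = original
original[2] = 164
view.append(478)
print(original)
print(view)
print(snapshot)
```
[8, 4, 164, 8, 9, 7]
[8, 4, 7, 478]
[8, 4, 164, 8, 9, 7]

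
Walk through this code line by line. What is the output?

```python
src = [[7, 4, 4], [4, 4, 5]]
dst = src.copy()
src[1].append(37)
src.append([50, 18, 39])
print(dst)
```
[[7, 4, 4], [4, 4, 5, 37]]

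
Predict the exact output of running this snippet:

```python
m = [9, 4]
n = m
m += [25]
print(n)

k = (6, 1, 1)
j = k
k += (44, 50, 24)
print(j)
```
[9, 4, 25]
(6, 1, 1)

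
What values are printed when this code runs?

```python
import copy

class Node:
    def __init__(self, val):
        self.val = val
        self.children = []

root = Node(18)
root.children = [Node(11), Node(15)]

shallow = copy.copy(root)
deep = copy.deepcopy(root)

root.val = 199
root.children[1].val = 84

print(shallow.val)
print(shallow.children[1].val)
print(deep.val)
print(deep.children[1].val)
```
18
84
18
15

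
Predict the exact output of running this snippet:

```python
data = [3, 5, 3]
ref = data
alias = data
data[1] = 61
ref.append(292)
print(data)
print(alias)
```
[3, 61, 3, 292]
[3, 61, 3, 292]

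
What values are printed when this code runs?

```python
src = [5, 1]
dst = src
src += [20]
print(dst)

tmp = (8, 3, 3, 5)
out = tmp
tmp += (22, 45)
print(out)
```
[5, 1, 20]
(8, 3, 3, 5)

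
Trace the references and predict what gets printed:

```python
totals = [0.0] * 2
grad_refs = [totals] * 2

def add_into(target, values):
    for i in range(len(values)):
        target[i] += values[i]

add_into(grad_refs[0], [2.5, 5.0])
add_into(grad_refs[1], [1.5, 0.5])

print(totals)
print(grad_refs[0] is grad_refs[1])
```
[4.0, 5.5]
True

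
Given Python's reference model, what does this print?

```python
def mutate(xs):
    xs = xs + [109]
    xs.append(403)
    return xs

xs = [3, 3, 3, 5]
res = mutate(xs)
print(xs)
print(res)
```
[3, 3, 3, 5]
[3, 3, 3, 5, 109, 403]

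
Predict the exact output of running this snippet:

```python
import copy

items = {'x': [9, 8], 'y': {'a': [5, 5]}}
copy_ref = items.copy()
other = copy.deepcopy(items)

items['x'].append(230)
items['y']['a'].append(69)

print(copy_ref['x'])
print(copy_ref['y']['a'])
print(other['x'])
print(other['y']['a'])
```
[9, 8, 230]
[5, 5, 69]
[9, 8]
[5, 5]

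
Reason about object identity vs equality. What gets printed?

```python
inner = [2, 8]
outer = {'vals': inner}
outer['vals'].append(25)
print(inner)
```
[2, 8, 25]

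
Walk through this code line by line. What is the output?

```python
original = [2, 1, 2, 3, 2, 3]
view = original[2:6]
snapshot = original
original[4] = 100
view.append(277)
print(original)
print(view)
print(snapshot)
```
[2, 1, 2, 3, 100, 3]
[2, 3, 2, 3, 277]
[2, 1, 2, 3, 100, 3]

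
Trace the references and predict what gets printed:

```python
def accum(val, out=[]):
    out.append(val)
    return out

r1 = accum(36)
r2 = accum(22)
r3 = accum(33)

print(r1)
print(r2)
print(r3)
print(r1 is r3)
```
[36, 22, 33]
[36, 22, 33]
[36, 22, 33]
True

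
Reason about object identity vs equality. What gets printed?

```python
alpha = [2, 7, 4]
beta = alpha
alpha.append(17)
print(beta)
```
[2, 7, 4, 17]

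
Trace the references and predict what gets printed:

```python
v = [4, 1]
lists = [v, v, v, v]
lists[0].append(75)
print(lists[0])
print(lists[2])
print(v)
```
[4, 1, 75]
[4, 1, 75]
[4, 1, 75]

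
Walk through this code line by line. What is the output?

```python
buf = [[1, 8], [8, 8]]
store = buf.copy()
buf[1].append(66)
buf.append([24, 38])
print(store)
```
[[1, 8], [8, 8, 66]]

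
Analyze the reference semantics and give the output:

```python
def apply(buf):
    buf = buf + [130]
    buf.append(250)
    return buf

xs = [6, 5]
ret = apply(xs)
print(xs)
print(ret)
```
[6, 5]
[6, 5, 130, 250]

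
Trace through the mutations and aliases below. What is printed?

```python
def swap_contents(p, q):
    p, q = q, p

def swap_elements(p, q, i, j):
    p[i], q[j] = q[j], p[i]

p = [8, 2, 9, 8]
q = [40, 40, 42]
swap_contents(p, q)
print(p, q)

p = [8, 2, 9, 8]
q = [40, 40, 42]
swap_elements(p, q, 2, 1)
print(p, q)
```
[8, 2, 9, 8] [40, 40, 42]
[8, 2, 40, 8] [40, 9, 42]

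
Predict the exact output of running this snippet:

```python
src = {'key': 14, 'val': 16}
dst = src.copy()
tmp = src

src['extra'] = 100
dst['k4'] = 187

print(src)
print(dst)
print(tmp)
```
{'key': 14, 'val': 16, 'extra': 100}
{'key': 14, 'val': 16, 'k4': 187}
{'key': 14, 'val': 16, 'extra': 100}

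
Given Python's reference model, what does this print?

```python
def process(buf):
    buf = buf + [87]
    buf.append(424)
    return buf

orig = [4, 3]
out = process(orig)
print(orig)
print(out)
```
[4, 3]
[4, 3, 87, 424]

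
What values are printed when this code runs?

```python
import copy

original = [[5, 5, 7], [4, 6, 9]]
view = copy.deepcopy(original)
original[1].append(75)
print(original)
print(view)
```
[[5, 5, 7], [4, 6, 9, 75]]
[[5, 5, 7], [4, 6, 9]]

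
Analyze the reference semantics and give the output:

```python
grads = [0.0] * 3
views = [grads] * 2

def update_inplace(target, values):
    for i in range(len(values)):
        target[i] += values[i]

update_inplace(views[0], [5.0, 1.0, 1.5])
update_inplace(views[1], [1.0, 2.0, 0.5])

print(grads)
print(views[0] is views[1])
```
[6.0, 3.0, 2.0]
True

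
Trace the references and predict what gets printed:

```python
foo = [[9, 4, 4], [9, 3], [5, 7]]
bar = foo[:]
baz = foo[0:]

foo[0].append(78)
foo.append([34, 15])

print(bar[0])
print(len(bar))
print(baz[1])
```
[9, 4, 4, 78]
3
[9, 3]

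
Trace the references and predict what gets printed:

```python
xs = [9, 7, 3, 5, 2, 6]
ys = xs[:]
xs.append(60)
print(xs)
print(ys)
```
[9, 7, 3, 5, 2, 6, 60]
[9, 7, 3, 5, 2, 6]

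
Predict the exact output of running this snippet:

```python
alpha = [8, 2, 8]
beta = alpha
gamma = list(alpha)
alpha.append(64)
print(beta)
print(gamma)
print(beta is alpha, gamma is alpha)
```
[8, 2, 8, 64]
[8, 2, 8]
True False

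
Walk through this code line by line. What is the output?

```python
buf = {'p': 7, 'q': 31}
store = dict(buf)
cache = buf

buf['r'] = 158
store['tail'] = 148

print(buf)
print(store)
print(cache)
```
{'p': 7, 'q': 31, 'r': 158}
{'p': 7, 'q': 31, 'tail': 148}
{'p': 7, 'q': 31, 'r': 158}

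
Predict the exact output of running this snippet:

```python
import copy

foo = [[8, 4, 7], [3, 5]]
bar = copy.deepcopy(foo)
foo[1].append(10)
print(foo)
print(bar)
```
[[8, 4, 7], [3, 5, 10]]
[[8, 4, 7], [3, 5]]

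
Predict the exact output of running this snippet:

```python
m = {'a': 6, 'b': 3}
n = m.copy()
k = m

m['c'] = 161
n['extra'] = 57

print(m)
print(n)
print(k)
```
{'a': 6, 'b': 3, 'c': 161}
{'a': 6, 'b': 3, 'extra': 57}
{'a': 6, 'b': 3, 'c': 161}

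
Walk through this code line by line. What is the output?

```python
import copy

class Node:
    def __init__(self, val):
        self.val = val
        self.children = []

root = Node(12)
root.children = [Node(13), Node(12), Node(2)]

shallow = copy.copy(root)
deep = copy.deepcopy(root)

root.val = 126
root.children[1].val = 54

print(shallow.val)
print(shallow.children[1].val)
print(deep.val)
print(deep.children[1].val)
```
12
54
12
12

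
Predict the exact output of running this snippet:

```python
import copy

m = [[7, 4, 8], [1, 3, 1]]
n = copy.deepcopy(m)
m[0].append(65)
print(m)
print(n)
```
[[7, 4, 8, 65], [1, 3, 1]]
[[7, 4, 8], [1, 3, 1]]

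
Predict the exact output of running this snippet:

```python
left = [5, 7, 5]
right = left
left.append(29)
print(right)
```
[5, 7, 5, 29]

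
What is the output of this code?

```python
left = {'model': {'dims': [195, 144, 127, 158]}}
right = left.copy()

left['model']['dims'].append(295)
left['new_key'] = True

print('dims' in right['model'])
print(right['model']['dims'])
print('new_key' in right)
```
True
[195, 144, 127, 158, 295]
False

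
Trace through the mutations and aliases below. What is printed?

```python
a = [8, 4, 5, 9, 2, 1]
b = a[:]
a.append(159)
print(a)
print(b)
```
[8, 4, 5, 9, 2, 1, 159]
[8, 4, 5, 9, 2, 1]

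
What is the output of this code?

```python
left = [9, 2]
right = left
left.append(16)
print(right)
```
[9, 2, 16]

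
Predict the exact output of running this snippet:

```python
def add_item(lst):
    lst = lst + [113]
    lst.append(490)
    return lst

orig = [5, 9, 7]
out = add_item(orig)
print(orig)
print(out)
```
[5, 9, 7]
[5, 9, 7, 113, 490]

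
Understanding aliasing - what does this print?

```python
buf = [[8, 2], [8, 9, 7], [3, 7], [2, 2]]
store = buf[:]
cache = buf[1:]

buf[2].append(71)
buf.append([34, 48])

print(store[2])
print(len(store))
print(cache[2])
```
[3, 7, 71]
4
[2, 2]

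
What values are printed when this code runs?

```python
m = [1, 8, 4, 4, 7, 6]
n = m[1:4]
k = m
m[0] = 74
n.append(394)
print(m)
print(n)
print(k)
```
[74, 8, 4, 4, 7, 6]
[8, 4, 4, 394]
[74, 8, 4, 4, 7, 6]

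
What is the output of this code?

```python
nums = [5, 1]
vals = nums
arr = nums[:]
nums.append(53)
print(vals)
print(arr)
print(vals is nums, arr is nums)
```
[5, 1, 53]
[5, 1]
True False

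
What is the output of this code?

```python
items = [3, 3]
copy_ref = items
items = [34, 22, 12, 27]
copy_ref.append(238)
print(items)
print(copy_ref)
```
[34, 22, 12, 27]
[3, 3, 238]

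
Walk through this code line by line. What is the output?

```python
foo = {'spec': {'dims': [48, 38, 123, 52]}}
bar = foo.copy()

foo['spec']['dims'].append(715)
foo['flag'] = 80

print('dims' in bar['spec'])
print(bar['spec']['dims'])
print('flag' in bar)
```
True
[48, 38, 123, 52, 715]
False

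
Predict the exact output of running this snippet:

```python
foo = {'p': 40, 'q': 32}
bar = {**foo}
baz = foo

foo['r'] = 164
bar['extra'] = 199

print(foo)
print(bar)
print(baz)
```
{'p': 40, 'q': 32, 'r': 164}
{'p': 40, 'q': 32, 'extra': 199}
{'p': 40, 'q': 32, 'r': 164}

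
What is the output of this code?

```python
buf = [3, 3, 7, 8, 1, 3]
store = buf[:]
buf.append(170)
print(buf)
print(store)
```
[3, 3, 7, 8, 1, 3, 170]
[3, 3, 7, 8, 1, 3]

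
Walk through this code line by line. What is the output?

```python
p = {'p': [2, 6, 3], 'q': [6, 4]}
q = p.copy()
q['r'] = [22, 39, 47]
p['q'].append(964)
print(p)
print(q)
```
{'p': [2, 6, 3], 'q': [6, 4, 964]}
{'p': [2, 6, 3], 'q': [6, 4, 964], 'r': [22, 39, 47]}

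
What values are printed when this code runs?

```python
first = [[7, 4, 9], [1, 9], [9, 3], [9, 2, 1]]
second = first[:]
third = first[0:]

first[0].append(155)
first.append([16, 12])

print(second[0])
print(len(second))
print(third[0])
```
[7, 4, 9, 155]
4
[7, 4, 9, 155]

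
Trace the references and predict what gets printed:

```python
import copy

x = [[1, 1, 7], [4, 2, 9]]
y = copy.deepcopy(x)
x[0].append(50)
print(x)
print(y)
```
[[1, 1, 7, 50], [4, 2, 9]]
[[1, 1, 7], [4, 2, 9]]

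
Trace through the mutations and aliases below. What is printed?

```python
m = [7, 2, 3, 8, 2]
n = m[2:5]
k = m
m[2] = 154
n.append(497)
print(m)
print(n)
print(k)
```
[7, 2, 154, 8, 2]
[3, 8, 2, 497]
[7, 2, 154, 8, 2]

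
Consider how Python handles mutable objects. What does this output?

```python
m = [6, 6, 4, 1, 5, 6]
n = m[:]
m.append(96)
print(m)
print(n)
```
[6, 6, 4, 1, 5, 6, 96]
[6, 6, 4, 1, 5, 6]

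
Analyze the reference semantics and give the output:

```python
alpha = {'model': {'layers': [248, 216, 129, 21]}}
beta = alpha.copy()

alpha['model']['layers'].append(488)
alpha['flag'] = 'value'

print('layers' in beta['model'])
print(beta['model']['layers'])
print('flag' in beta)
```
True
[248, 216, 129, 21, 488]
False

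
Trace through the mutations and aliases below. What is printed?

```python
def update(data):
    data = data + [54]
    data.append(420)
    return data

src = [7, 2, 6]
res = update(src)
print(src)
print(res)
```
[7, 2, 6]
[7, 2, 6, 54, 420]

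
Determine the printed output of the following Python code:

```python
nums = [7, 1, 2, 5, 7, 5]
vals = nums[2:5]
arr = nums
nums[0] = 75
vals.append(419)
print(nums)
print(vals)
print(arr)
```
[75, 1, 2, 5, 7, 5]
[2, 5, 7, 419]
[75, 1, 2, 5, 7, 5]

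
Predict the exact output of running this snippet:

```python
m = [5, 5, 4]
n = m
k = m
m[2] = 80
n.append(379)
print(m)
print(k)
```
[5, 5, 80, 379]
[5, 5, 80, 379]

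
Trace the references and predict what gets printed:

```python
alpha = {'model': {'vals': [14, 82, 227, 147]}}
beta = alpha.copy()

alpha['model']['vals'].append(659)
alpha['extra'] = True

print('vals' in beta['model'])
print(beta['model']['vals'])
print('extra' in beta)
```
True
[14, 82, 227, 147, 659]
False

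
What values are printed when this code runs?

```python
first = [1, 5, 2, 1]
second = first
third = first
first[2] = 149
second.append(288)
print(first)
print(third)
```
[1, 5, 149, 1, 288]
[1, 5, 149, 1, 288]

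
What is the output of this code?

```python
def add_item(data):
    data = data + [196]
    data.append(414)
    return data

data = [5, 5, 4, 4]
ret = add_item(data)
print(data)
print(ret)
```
[5, 5, 4, 4]
[5, 5, 4, 4, 196, 414]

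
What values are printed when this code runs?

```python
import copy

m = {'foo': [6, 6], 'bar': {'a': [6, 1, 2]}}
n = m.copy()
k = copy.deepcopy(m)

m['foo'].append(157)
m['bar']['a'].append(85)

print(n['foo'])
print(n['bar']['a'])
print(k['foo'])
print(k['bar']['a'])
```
[6, 6, 157]
[6, 1, 2, 85]
[6, 6]
[6, 1, 2]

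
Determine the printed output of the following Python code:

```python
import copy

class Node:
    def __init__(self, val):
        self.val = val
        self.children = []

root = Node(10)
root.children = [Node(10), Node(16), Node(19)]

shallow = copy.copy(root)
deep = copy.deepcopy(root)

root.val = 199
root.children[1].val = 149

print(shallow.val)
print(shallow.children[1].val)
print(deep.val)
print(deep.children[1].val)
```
10
149
10
16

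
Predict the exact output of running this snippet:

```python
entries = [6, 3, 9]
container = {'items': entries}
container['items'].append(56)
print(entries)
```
[6, 3, 9, 56]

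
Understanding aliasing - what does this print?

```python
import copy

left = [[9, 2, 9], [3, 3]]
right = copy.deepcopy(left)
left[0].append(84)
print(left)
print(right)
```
[[9, 2, 9, 84], [3, 3]]
[[9, 2, 9], [3, 3]]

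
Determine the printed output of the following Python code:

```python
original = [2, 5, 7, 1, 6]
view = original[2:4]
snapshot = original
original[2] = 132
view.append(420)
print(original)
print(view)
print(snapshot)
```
[2, 5, 132, 1, 6]
[7, 1, 420]
[2, 5, 132, 1, 6]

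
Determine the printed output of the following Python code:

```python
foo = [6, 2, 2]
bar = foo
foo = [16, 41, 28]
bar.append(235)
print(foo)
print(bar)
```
[16, 41, 28]
[6, 2, 2, 235]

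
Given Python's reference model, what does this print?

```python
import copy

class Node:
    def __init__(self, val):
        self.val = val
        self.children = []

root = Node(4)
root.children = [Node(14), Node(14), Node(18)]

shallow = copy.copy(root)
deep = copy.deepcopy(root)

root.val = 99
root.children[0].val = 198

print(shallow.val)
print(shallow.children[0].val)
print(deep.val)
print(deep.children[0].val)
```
4
198
4
14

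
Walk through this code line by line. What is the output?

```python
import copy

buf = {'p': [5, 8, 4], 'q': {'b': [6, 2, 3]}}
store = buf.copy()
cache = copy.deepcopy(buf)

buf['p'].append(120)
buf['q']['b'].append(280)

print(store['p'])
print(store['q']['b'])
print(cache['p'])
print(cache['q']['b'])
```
[5, 8, 4, 120]
[6, 2, 3, 280]
[5, 8, 4]
[6, 2, 3]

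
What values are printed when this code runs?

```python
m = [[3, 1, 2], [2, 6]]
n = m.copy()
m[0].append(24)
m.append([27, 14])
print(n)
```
[[3, 1, 2, 24], [2, 6]]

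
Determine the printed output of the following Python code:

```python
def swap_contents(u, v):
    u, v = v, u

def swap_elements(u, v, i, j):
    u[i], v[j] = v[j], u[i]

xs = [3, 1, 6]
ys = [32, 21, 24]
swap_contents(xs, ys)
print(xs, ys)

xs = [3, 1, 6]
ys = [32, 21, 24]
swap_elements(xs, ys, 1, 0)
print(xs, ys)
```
[3, 1, 6] [32, 21, 24]
[3, 32, 6] [1, 21, 24]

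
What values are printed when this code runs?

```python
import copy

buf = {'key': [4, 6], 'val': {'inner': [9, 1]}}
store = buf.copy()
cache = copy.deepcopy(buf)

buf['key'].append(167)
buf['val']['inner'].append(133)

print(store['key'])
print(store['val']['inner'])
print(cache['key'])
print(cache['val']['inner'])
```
[4, 6, 167]
[9, 1, 133]
[4, 6]
[9, 1]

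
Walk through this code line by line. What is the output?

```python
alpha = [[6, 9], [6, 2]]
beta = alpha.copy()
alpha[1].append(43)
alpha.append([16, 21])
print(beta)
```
[[6, 9], [6, 2, 43]]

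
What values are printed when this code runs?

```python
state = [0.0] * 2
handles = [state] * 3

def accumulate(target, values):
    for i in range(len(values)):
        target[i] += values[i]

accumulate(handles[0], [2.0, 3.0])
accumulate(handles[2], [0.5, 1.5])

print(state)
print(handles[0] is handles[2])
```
[2.5, 4.5]
True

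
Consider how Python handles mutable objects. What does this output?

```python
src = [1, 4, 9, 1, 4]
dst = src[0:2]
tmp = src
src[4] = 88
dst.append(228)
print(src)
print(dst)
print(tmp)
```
[1, 4, 9, 1, 88]
[1, 4, 228]
[1, 4, 9, 1, 88]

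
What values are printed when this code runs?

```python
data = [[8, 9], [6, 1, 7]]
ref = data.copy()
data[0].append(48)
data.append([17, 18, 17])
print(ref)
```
[[8, 9, 48], [6, 1, 7]]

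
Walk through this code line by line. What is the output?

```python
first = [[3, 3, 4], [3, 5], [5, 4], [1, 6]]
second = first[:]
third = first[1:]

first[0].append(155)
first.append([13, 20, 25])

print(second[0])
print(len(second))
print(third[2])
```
[3, 3, 4, 155]
4
[1, 6]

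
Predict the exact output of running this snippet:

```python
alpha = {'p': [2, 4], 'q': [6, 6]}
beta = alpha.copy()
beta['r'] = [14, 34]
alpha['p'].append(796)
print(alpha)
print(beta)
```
{'p': [2, 4, 796], 'q': [6, 6]}
{'p': [2, 4, 796], 'q': [6, 6], 'r': [14, 34]}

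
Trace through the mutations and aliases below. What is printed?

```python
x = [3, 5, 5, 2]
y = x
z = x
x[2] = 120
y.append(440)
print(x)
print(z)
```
[3, 5, 120, 2, 440]
[3, 5, 120, 2, 440]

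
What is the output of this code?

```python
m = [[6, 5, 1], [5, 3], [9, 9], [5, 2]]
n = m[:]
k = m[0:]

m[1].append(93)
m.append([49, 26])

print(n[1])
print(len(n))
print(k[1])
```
[5, 3, 93]
4
[5, 3, 93]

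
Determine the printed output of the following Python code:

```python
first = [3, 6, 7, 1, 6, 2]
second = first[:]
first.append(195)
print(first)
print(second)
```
[3, 6, 7, 1, 6, 2, 195]
[3, 6, 7, 1, 6, 2]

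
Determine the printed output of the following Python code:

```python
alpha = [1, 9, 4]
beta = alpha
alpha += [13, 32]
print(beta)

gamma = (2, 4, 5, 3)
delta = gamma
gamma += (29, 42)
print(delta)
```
[1, 9, 4, 13, 32]
(2, 4, 5, 3)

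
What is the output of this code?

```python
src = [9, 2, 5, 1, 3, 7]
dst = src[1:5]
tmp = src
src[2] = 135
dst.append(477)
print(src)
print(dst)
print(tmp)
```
[9, 2, 135, 1, 3, 7]
[2, 5, 1, 3, 477]
[9, 2, 135, 1, 3, 7]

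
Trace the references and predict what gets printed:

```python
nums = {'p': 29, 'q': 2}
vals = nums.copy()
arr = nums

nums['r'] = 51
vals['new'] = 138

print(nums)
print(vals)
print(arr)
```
{'p': 29, 'q': 2, 'r': 51}
{'p': 29, 'q': 2, 'new': 138}
{'p': 29, 'q': 2, 'r': 51}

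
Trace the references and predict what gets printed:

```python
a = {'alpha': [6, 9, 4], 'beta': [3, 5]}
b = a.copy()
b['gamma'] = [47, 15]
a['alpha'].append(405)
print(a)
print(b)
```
{'alpha': [6, 9, 4, 405], 'beta': [3, 5]}
{'alpha': [6, 9, 4, 405], 'beta': [3, 5], 'gamma': [47, 15]}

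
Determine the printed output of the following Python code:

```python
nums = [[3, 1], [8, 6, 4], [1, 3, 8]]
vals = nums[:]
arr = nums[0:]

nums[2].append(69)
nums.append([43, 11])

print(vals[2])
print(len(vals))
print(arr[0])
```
[1, 3, 8, 69]
3
[3, 1]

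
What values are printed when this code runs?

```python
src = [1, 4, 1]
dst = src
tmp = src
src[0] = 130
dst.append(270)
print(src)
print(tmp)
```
[130, 4, 1, 270]
[130, 4, 1, 270]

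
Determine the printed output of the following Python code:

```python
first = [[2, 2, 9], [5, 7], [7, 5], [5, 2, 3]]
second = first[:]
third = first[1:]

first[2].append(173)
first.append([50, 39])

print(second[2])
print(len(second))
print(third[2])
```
[7, 5, 173]
4
[5, 2, 3]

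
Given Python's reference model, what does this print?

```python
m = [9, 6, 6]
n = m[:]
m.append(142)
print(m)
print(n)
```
[9, 6, 6, 142]
[9, 6, 6]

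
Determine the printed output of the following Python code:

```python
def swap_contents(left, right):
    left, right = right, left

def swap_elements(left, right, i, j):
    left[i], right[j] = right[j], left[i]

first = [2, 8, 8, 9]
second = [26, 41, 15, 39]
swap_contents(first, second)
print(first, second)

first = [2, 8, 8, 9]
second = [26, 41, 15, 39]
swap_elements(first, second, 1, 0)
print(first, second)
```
[2, 8, 8, 9] [26, 41, 15, 39]
[2, 26, 8, 9] [8, 41, 15, 39]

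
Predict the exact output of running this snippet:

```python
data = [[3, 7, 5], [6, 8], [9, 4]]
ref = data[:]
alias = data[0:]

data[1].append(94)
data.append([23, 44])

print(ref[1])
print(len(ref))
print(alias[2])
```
[6, 8, 94]
3
[9, 4]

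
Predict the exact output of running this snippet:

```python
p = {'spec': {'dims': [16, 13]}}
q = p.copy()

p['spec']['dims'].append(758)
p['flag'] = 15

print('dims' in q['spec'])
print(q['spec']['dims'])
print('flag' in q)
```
True
[16, 13, 758]
False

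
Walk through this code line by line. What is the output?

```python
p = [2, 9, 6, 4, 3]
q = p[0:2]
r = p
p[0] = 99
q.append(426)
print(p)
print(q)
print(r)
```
[99, 9, 6, 4, 3]
[2, 9, 426]
[99, 9, 6, 4, 3]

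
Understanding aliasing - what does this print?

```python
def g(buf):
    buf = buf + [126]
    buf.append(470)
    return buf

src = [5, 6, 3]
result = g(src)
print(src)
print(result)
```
[5, 6, 3]
[5, 6, 3, 126, 470]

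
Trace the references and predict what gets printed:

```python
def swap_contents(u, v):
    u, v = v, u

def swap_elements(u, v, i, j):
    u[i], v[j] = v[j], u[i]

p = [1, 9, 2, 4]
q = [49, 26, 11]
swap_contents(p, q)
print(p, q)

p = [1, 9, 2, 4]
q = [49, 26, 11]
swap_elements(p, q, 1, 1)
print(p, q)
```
[1, 9, 2, 4] [49, 26, 11]
[1, 26, 2, 4] [49, 9, 11]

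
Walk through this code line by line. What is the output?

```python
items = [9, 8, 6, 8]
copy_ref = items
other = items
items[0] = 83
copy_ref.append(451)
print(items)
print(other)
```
[83, 8, 6, 8, 451]
[83, 8, 6, 8, 451]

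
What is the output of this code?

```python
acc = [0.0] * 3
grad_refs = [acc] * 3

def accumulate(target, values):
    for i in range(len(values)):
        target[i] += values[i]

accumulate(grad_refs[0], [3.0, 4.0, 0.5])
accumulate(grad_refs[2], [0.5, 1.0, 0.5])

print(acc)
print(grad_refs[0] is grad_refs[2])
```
[3.5, 5.0, 1.0]
True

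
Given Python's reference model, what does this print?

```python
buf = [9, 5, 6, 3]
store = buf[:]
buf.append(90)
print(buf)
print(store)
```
[9, 5, 6, 3, 90]
[9, 5, 6, 3]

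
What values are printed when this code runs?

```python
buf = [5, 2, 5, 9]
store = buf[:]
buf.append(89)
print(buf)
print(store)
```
[5, 2, 5, 9, 89]
[5, 2, 5, 9]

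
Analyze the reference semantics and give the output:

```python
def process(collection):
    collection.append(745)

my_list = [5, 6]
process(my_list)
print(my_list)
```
[5, 6, 745]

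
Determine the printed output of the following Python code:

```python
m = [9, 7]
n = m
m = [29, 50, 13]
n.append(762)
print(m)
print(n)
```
[29, 50, 13]
[9, 7, 762]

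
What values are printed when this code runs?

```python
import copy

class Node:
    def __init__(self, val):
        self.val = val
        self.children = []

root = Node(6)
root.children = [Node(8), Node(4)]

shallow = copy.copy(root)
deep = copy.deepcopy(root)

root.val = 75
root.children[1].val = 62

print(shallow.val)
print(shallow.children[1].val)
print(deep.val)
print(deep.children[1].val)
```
6
62
6
4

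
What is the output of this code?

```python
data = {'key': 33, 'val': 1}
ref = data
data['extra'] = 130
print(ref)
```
{'key': 33, 'val': 1, 'extra': 130}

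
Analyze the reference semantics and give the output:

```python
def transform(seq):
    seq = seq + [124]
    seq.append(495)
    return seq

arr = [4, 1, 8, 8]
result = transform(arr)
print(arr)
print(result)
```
[4, 1, 8, 8]
[4, 1, 8, 8, 124, 495]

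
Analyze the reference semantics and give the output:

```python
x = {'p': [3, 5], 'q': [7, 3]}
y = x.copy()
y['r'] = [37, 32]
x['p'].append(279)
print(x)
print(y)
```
{'p': [3, 5, 279], 'q': [7, 3]}
{'p': [3, 5, 279], 'q': [7, 3], 'r': [37, 32]}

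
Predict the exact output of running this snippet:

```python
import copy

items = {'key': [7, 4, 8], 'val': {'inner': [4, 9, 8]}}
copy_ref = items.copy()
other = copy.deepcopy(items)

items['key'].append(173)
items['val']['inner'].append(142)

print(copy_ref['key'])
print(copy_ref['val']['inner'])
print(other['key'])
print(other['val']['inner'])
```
[7, 4, 8, 173]
[4, 9, 8, 142]
[7, 4, 8]
[4, 9, 8]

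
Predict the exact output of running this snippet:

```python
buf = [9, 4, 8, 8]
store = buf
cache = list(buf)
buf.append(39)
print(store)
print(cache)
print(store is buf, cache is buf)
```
[9, 4, 8, 8, 39]
[9, 4, 8, 8]
True False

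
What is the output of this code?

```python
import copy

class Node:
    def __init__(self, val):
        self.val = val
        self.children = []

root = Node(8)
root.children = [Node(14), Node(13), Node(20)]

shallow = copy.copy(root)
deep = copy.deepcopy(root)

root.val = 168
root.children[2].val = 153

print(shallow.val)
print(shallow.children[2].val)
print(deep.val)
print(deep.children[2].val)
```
8
153
8
20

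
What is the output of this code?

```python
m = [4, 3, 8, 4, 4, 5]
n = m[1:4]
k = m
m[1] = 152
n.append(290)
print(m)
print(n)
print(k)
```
[4, 152, 8, 4, 4, 5]
[3, 8, 4, 290]
[4, 152, 8, 4, 4, 5]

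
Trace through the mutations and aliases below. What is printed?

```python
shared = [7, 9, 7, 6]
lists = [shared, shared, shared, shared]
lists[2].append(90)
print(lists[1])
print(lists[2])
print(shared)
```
[7, 9, 7, 6, 90]
[7, 9, 7, 6, 90]
[7, 9, 7, 6, 90]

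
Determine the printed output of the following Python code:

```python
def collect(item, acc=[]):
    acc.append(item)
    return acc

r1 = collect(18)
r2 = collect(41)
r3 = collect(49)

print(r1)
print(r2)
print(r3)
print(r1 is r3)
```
[18, 41, 49]
[18, 41, 49]
[18, 41, 49]
True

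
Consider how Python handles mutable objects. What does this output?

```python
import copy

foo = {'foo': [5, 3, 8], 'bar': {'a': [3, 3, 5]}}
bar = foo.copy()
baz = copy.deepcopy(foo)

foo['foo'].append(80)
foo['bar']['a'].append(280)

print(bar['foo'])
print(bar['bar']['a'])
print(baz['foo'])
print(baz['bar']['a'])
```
[5, 3, 8, 80]
[3, 3, 5, 280]
[5, 3, 8]
[3, 3, 5]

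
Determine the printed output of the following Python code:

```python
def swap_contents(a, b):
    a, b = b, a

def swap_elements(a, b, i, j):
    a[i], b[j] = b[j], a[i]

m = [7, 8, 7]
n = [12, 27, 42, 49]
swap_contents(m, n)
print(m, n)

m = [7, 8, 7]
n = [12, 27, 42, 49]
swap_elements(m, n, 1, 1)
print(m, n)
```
[7, 8, 7] [12, 27, 42, 49]
[7, 27, 7] [12, 8, 42, 49]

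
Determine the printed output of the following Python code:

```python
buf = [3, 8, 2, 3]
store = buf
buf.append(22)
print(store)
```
[3, 8, 2, 3, 22]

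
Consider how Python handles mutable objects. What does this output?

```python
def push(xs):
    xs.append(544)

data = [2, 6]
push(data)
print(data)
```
[2, 6, 544]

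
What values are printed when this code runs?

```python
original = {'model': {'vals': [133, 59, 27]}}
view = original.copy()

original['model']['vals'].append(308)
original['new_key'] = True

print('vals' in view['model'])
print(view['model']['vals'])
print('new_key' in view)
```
True
[133, 59, 27, 308]
False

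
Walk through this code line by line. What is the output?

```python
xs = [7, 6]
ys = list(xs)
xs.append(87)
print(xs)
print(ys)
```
[7, 6, 87]
[7, 6]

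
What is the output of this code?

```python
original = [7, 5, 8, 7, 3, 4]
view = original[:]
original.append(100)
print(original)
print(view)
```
[7, 5, 8, 7, 3, 4, 100]
[7, 5, 8, 7, 3, 4]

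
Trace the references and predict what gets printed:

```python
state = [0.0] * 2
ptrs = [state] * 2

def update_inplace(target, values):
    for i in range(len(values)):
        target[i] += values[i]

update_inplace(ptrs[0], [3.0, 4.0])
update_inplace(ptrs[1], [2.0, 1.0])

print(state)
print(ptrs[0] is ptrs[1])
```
[5.0, 5.0]
True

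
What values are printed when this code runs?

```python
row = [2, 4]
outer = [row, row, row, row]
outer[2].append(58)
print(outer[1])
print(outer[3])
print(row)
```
[2, 4, 58]
[2, 4, 58]
[2, 4, 58]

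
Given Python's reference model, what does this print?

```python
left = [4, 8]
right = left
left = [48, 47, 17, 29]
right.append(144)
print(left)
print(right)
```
[48, 47, 17, 29]
[4, 8, 144]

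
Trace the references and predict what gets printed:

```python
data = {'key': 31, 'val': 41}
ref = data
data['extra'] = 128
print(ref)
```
{'key': 31, 'val': 41, 'extra': 128}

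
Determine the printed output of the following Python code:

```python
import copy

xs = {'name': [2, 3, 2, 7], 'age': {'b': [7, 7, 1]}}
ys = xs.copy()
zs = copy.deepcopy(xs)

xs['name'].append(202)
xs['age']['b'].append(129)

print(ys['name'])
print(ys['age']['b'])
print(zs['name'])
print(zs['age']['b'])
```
[2, 3, 2, 7, 202]
[7, 7, 1, 129]
[2, 3, 2, 7]
[7, 7, 1]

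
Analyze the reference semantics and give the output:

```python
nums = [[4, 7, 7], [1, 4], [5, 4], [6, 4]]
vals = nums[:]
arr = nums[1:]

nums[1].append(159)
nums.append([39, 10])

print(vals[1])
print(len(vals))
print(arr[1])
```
[1, 4, 159]
4
[5, 4]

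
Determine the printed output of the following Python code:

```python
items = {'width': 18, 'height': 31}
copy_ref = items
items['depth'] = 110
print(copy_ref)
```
{'width': 18, 'height': 31, 'depth': 110}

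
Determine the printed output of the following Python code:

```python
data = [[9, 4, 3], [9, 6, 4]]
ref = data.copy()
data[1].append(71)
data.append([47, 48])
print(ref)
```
[[9, 4, 3], [9, 6, 4, 71]]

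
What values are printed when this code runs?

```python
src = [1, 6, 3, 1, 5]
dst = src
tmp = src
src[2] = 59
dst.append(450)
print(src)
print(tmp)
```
[1, 6, 59, 1, 5, 450]
[1, 6, 59, 1, 5, 450]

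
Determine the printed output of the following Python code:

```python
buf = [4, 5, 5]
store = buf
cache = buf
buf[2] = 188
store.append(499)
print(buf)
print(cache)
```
[4, 5, 188, 499]
[4, 5, 188, 499]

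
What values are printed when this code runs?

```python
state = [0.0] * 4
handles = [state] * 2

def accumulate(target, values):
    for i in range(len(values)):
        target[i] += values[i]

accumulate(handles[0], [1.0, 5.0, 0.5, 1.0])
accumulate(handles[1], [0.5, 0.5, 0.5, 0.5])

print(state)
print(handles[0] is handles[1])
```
[1.5, 5.5, 1.0, 1.5]
True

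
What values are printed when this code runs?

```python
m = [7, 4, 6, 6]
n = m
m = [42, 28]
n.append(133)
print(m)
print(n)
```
[42, 28]
[7, 4, 6, 6, 133]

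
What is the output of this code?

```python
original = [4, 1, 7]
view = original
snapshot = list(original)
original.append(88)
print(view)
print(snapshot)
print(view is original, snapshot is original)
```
[4, 1, 7, 88]
[4, 1, 7]
True False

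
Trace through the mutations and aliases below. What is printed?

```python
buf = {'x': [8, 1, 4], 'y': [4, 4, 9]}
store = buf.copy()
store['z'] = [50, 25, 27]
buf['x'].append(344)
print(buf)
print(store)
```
{'x': [8, 1, 4, 344], 'y': [4, 4, 9]}
{'x': [8, 1, 4, 344], 'y': [4, 4, 9], 'z': [50, 25, 27]}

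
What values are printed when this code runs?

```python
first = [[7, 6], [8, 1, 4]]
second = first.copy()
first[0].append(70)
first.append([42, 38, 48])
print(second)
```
[[7, 6, 70], [8, 1, 4]]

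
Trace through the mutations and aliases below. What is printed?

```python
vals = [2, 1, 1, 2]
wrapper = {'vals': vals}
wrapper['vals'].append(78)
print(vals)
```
[2, 1, 1, 2, 78]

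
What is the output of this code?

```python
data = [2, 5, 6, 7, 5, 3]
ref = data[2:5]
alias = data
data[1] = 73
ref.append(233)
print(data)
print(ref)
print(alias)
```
[2, 73, 6, 7, 5, 3]
[6, 7, 5, 233]
[2, 73, 6, 7, 5, 3]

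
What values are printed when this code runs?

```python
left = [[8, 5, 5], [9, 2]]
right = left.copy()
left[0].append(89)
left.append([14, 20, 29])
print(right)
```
[[8, 5, 5, 89], [9, 2]]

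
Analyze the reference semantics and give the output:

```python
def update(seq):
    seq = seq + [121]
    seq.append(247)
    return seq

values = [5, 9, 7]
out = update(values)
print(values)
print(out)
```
[5, 9, 7]
[5, 9, 7, 121, 247]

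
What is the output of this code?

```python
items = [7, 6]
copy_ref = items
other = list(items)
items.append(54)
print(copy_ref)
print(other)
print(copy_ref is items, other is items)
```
[7, 6, 54]
[7, 6]
True False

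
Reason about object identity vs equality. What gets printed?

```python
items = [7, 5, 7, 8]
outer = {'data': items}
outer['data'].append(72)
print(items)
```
[7, 5, 7, 8, 72]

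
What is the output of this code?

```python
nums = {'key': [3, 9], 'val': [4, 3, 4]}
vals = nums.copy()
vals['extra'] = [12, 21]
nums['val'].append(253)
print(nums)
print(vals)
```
{'key': [3, 9], 'val': [4, 3, 4, 253]}
{'key': [3, 9], 'val': [4, 3, 4, 253], 'extra': [12, 21]}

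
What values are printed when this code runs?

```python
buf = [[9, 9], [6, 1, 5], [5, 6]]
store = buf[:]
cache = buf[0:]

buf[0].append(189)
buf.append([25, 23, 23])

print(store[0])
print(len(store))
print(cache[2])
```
[9, 9, 189]
3
[5, 6]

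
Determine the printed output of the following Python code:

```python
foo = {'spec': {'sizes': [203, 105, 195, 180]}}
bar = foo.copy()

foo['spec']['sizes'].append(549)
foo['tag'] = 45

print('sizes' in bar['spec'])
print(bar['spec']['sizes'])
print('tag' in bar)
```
True
[203, 105, 195, 180, 549]
False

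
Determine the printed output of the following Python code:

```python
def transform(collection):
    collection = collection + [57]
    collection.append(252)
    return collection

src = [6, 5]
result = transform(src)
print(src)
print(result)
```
[6, 5]
[6, 5, 57, 252]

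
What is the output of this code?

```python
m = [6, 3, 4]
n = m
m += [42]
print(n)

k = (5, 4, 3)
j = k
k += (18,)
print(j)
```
[6, 3, 4, 42]
(5, 4, 3)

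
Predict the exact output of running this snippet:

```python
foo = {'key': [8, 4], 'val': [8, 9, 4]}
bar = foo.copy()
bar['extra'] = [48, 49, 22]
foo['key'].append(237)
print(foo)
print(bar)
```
{'key': [8, 4, 237], 'val': [8, 9, 4]}
{'key': [8, 4, 237], 'val': [8, 9, 4], 'extra': [48, 49, 22]}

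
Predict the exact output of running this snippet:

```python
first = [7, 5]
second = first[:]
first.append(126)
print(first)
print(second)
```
[7, 5, 126]
[7, 5]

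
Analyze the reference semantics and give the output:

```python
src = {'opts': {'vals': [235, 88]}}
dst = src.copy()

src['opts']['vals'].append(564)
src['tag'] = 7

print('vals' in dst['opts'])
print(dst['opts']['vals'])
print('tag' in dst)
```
True
[235, 88, 564]
False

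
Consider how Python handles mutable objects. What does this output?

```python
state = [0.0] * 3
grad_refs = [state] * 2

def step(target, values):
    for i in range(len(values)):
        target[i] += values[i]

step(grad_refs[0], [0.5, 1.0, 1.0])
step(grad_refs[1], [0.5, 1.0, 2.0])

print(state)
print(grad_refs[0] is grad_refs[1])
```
[1.0, 2.0, 3.0]
True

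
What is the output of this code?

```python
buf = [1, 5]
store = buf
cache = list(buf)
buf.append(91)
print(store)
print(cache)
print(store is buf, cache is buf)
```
[1, 5, 91]
[1, 5]
True False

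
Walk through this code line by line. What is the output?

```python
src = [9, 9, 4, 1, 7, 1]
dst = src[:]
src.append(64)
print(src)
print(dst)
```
[9, 9, 4, 1, 7, 1, 64]
[9, 9, 4, 1, 7, 1]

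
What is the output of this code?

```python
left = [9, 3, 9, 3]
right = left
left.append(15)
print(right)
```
[9, 3, 9, 3, 15]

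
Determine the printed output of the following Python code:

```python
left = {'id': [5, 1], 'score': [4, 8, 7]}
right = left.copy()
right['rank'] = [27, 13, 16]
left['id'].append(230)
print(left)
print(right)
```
{'id': [5, 1, 230], 'score': [4, 8, 7]}
{'id': [5, 1, 230], 'score': [4, 8, 7], 'rank': [27, 13, 16]}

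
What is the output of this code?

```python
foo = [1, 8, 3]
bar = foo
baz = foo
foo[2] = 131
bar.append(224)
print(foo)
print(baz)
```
[1, 8, 131, 224]
[1, 8, 131, 224]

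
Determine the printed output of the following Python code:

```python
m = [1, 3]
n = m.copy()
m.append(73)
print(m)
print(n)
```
[1, 3, 73]
[1, 3]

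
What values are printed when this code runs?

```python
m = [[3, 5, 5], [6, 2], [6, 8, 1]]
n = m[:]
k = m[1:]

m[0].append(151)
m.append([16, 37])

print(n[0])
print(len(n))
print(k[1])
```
[3, 5, 5, 151]
3
[6, 8, 1]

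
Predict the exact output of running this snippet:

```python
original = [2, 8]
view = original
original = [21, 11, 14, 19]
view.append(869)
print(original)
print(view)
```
[21, 11, 14, 19]
[2, 8, 869]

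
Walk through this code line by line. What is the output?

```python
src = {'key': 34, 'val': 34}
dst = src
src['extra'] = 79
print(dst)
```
{'key': 34, 'val': 34, 'extra': 79}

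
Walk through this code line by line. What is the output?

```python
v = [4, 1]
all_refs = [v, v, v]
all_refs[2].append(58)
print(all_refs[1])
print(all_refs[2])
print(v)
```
[4, 1, 58]
[4, 1, 58]
[4, 1, 58]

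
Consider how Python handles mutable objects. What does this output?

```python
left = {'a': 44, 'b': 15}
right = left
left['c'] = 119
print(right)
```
{'a': 44, 'b': 15, 'c': 119}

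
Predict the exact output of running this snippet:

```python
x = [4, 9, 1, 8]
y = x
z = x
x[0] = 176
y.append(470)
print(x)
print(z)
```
[176, 9, 1, 8, 470]
[176, 9, 1, 8, 470]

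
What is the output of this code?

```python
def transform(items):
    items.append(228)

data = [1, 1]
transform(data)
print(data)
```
[1, 1, 228]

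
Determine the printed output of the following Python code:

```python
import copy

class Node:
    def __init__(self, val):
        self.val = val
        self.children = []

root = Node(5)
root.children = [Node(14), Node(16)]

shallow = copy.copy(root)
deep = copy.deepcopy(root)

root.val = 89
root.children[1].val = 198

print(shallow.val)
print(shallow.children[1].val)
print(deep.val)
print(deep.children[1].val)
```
5
198
5
16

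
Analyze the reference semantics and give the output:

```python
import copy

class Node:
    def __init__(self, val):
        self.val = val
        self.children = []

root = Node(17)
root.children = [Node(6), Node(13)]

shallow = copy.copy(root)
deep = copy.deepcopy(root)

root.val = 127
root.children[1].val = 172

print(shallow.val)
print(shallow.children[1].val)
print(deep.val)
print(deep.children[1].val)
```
17
172
17
13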